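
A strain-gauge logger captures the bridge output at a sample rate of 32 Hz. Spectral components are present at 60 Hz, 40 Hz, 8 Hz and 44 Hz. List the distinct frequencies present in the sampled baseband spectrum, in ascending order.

4 Hz, 8 Hz, 12 Hz

fs/2 = 16 Hz.
60 Hz mod fs = 28 Hz.
28 Hz > fs/2 = 16 Hz, folds to fs − 28 Hz = 4 Hz.
40 Hz mod fs = 8 Hz.
8 Hz ≤ fs/2 = 16 Hz, appears at 8 Hz.
8 Hz ≤ fs/2 = 16 Hz, passes unchanged.
44 Hz mod fs = 12 Hz.
12 Hz ≤ fs/2 = 16 Hz, appears at 12 Hz.
Distinct values: {4 Hz, 8 Hz, 12 Hz}.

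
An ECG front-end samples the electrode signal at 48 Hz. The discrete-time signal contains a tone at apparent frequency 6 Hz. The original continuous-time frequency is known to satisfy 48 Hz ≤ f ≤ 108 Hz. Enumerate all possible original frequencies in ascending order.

Frequencies that alias to 6 Hz are k·fs ± 6 Hz for integer k ≥ 0.
k=0: 6 Hz.
k=1: 42 Hz, 54 Hz.
k=2: 90 Hz, 102 Hz.
k=3: 138 Hz, 150 Hz.
Within [48 Hz, 108 Hz]: 54 Hz, 90 Hz, 102 Hz.

54 Hz, 90 Hz, 102 Hz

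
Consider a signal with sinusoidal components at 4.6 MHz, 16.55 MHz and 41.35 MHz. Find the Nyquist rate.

82.7 MHz

Highest-frequency component: 41.35 MHz.
Nyquist rate = 2 × 41.35 MHz = 82.7 MHz.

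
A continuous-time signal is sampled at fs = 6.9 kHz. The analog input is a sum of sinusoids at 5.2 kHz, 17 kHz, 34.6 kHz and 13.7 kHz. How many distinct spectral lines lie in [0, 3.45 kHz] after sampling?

3

fs/2 = 3.45 kHz.
5.2 kHz > fs/2 = 3.45 kHz, folds to fs − 5.2 kHz = 1.7 kHz.
17 kHz mod fs = 3.2 kHz.
3.2 kHz ≤ fs/2 = 3.45 kHz, appears at 3.2 kHz.
34.6 kHz mod fs = 0.1 kHz.
0.1 kHz ≤ fs/2 = 3.45 kHz, appears at 0.1 kHz.
13.7 kHz mod fs = 6.8 kHz.
6.8 kHz > fs/2 = 3.45 kHz, folds to fs − 6.8 kHz = 0.1 kHz.
Distinct values: {0.1 kHz, 1.7 kHz, 3.2 kHz} → 3.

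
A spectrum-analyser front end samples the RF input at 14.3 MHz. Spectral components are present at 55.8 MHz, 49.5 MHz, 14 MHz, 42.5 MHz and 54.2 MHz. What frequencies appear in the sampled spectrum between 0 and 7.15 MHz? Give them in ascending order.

0.3 MHz, 0.4 MHz, 1.4 MHz, 3 MHz, 6.6 MHz

fs/2 = 7.15 MHz.
55.8 MHz mod fs = 12.9 MHz.
12.9 MHz > fs/2 = 7.15 MHz, folds to fs − 12.9 MHz = 1.4 MHz.
49.5 MHz mod fs = 6.6 MHz.
6.6 MHz ≤ fs/2 = 7.15 MHz, appears at 6.6 MHz.
14 MHz > fs/2 = 7.15 MHz, folds to fs − 14 MHz = 0.3 MHz.
42.5 MHz mod fs = 13.9 MHz.
13.9 MHz > fs/2 = 7.15 MHz, folds to fs − 13.9 MHz = 0.4 MHz.
54.2 MHz mod fs = 11.3 MHz.
11.3 MHz > fs/2 = 7.15 MHz, folds to fs − 11.3 MHz = 3 MHz.
Distinct values: {0.3 MHz, 0.4 MHz, 1.4 MHz, 3 MHz, 6.6 MHz}.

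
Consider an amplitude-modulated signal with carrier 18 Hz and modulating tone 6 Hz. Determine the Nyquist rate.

48 Hz

AM sidebands sit at fc ± fm = 12 Hz and 24 Hz.
Highest-frequency component: 24 Hz.
Nyquist rate = 2 × 24 Hz = 48 Hz.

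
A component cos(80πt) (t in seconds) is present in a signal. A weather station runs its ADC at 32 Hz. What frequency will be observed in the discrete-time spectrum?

8 Hz

ω = 80π rad/s → f = ω/(2π) = 40 Hz.
40 Hz mod fs = 8 Hz.
8 Hz ≤ fs/2 = 16 Hz, appears at 8 Hz.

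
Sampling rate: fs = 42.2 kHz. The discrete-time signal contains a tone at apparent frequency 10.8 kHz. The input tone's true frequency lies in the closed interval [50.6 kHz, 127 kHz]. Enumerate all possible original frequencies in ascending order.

53 kHz, 73.6 kHz, 95.2 kHz, 115.8 kHz

Frequencies that alias to 10.8 kHz are k·fs ± 10.8 kHz for integer k ≥ 0.
k=0: 10.8 kHz.
k=1: 31.4 kHz, 53 kHz.
k=2: 73.6 kHz, 95.2 kHz.
k=3: 115.8 kHz, 137.4 kHz.
k=4: 158 kHz, 179.6 kHz.
Within [50.6 kHz, 127 kHz]: 53 kHz, 73.6 kHz, 95.2 kHz, 115.8 kHz.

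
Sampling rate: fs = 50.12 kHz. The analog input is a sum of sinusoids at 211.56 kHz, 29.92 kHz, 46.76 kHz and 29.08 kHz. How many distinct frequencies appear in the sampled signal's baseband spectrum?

fs/2 = 25.06 kHz.
211.56 kHz mod fs = 11.08 kHz.
11.08 kHz ≤ fs/2 = 25.06 kHz, appears at 11.08 kHz.
29.92 kHz > fs/2 = 25.06 kHz, folds to fs − 29.92 kHz = 20.2 kHz.
46.76 kHz > fs/2 = 25.06 kHz, folds to fs − 46.76 kHz = 3.36 kHz.
29.08 kHz > fs/2 = 25.06 kHz, folds to fs − 29.08 kHz = 21.04 kHz.
Distinct values: {3.36 kHz, 11.08 kHz, 20.2 kHz, 21.04 kHz} → 4.

4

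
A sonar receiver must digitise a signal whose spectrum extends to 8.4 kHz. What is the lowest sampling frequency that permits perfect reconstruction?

16.8 kHz

Nyquist rate = 2 × 8.4 kHz = 16.8 kHz.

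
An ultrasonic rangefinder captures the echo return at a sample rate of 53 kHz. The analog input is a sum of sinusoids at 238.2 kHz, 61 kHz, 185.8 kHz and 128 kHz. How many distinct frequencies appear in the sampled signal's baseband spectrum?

fs/2 = 26.5 kHz.
238.2 kHz mod fs = 26.2 kHz.
26.2 kHz ≤ fs/2 = 26.5 kHz, appears at 26.2 kHz.
61 kHz mod fs = 8 kHz.
8 kHz ≤ fs/2 = 26.5 kHz, appears at 8 kHz.
185.8 kHz mod fs = 26.8 kHz.
26.8 kHz > fs/2 = 26.5 kHz, folds to fs − 26.8 kHz = 26.2 kHz.
128 kHz mod fs = 22 kHz.
22 kHz ≤ fs/2 = 26.5 kHz, appears at 22 kHz.
Distinct values: {8 kHz, 22 kHz, 26.2 kHz} → 3.

3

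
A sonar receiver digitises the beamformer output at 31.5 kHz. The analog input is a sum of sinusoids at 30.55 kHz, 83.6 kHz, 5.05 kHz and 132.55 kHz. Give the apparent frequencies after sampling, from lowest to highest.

0.95 kHz, 5.05 kHz, 6.55 kHz, 10.9 kHz

fs/2 = 15.75 kHz.
30.55 kHz > fs/2 = 15.75 kHz, folds to fs − 30.55 kHz = 0.95 kHz.
83.6 kHz mod fs = 20.6 kHz.
20.6 kHz > fs/2 = 15.75 kHz, folds to fs − 20.6 kHz = 10.9 kHz.
5.05 kHz ≤ fs/2 = 15.75 kHz, passes unchanged.
132.55 kHz mod fs = 6.55 kHz.
6.55 kHz ≤ fs/2 = 15.75 kHz, appears at 6.55 kHz.
Distinct values: {0.95 kHz, 5.05 kHz, 6.55 kHz, 10.9 kHz}.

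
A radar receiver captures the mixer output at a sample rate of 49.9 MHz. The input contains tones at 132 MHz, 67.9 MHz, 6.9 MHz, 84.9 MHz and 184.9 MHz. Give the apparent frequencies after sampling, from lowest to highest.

6.9 MHz, 14.7 MHz, 14.9 MHz, 17.7 MHz, 18 MHz

fs/2 = 24.95 MHz.
132 MHz mod fs = 32.2 MHz.
32.2 MHz > fs/2 = 24.95 MHz, folds to fs − 32.2 MHz = 17.7 MHz.
67.9 MHz mod fs = 18 MHz.
18 MHz ≤ fs/2 = 24.95 MHz, appears at 18 MHz.
6.9 MHz ≤ fs/2 = 24.95 MHz, passes unchanged.
84.9 MHz mod fs = 35 MHz.
35 MHz > fs/2 = 24.95 MHz, folds to fs − 35 MHz = 14.9 MHz.
184.9 MHz mod fs = 35.2 MHz.
35.2 MHz > fs/2 = 24.95 MHz, folds to fs − 35.2 MHz = 14.7 MHz.
Distinct values: {6.9 MHz, 14.7 MHz, 14.9 MHz, 17.7 MHz, 18 MHz}.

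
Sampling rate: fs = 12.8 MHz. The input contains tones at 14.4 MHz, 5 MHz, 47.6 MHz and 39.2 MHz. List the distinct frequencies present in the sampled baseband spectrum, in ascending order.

fs/2 = 6.4 MHz.
14.4 MHz mod fs = 1.6 MHz.
1.6 MHz ≤ fs/2 = 6.4 MHz, appears at 1.6 MHz.
5 MHz ≤ fs/2 = 6.4 MHz, passes unchanged.
47.6 MHz mod fs = 9.2 MHz.
9.2 MHz > fs/2 = 6.4 MHz, folds to fs − 9.2 MHz = 3.6 MHz.
39.2 MHz mod fs = 0.8 MHz.
0.8 MHz ≤ fs/2 = 6.4 MHz, appears at 0.8 MHz.
Distinct values: {0.8 MHz, 1.6 MHz, 3.6 MHz, 5 MHz}.

0.8 MHz, 1.6 MHz, 3.6 MHz, 5 MHz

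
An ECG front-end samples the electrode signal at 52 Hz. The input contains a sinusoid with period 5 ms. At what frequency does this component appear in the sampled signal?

T = 5 ms → f = 1/T = 200 Hz.
200 Hz mod fs = 44 Hz.
44 Hz > fs/2 = 26 Hz, folds to fs − 44 Hz = 8 Hz.

8 Hz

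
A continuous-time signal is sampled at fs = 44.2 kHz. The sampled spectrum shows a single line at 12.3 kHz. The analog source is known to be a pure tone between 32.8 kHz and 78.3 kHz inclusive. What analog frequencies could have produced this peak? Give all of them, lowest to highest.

56.5 kHz, 76.1 kHz

Frequencies that alias to 12.3 kHz are k·fs ± 12.3 kHz for integer k ≥ 0.
k=0: 12.3 kHz.
k=1: 31.9 kHz, 56.5 kHz.
k=2: 76.1 kHz, 100.7 kHz.
k=3: 120.3 kHz, 144.9 kHz.
Within [32.8 kHz, 78.3 kHz]: 56.5 kHz, 76.1 kHz.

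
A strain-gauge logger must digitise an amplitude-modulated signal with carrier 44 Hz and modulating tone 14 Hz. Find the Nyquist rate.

116 Hz

AM sidebands sit at fc ± fm = 30 Hz and 58 Hz.
Highest-frequency component: 58 Hz.
Nyquist rate = 2 × 58 Hz = 116 Hz.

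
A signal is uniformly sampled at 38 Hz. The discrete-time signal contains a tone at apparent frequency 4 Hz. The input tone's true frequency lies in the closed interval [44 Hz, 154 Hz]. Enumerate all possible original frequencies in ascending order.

72 Hz, 80 Hz, 110 Hz, 118 Hz, 148 Hz

Frequencies that alias to 4 Hz are k·fs ± 4 Hz for integer k ≥ 0.
k=0: 4 Hz.
k=1: 34 Hz, 42 Hz.
k=2: 72 Hz, 80 Hz.
k=3: 110 Hz, 118 Hz.
k=4: 148 Hz, 156 Hz.
k=5: 186 Hz, 194 Hz.
Within [44 Hz, 154 Hz]: 72 Hz, 80 Hz, 110 Hz, 118 Hz, 148 Hz.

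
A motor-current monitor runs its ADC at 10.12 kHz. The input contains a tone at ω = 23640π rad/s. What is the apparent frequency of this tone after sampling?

ω = 23640π rad/s → f = ω/(2π) = 11820 Hz = 11.82 kHz.
11.82 kHz mod fs = 1.7 kHz.
1.7 kHz ≤ fs/2 = 5.06 kHz, appears at 1.7 kHz.

1.7 kHz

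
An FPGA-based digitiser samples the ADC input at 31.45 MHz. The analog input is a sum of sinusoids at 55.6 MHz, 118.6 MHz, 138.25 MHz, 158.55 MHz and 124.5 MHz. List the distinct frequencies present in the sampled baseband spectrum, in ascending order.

fs/2 = 15.725 MHz.
55.6 MHz mod fs = 24.15 MHz.
24.15 MHz > fs/2 = 15.725 MHz, folds to fs − 24.15 MHz = 7.3 MHz.
118.6 MHz mod fs = 24.25 MHz.
24.25 MHz > fs/2 = 15.725 MHz, folds to fs − 24.25 MHz = 7.2 MHz.
138.25 MHz mod fs = 12.45 MHz.
12.45 MHz ≤ fs/2 = 15.725 MHz, appears at 12.45 MHz.
158.55 MHz mod fs = 1.3 MHz.
1.3 MHz ≤ fs/2 = 15.725 MHz, appears at 1.3 MHz.
124.5 MHz mod fs = 30.15 MHz.
30.15 MHz > fs/2 = 15.725 MHz, folds to fs − 30.15 MHz = 1.3 MHz.
Distinct values: {1.3 MHz, 7.2 MHz, 7.3 MHz, 12.45 MHz}.

1.3 MHz, 7.2 MHz, 7.3 MHz, 12.45 MHz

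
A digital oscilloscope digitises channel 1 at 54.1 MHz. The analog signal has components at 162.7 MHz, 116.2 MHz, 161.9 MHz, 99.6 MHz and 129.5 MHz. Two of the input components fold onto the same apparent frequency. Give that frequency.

fs/2 = 27.05 MHz.
162.7 MHz mod fs = 0.4 MHz.
0.4 MHz ≤ fs/2 = 27.05 MHz, appears at 0.4 MHz.
116.2 MHz mod fs = 8 MHz.
8 MHz ≤ fs/2 = 27.05 MHz, appears at 8 MHz.
161.9 MHz mod fs = 53.7 MHz.
53.7 MHz > fs/2 = 27.05 MHz, folds to fs − 53.7 MHz = 0.4 MHz.
99.6 MHz mod fs = 45.5 MHz.
45.5 MHz > fs/2 = 27.05 MHz, folds to fs − 45.5 MHz = 8.6 MHz.
129.5 MHz mod fs = 21.3 MHz.
21.3 MHz ≤ fs/2 = 27.05 MHz, appears at 21.3 MHz.
161.9 MHz and 162.7 MHz both map to 0.4 MHz.

0.4 MHz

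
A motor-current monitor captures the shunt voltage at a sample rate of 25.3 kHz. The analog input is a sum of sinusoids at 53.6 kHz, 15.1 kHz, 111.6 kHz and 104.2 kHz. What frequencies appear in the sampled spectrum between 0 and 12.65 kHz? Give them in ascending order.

fs/2 = 12.65 kHz.
53.6 kHz mod fs = 3 kHz.
3 kHz ≤ fs/2 = 12.65 kHz, appears at 3 kHz.
15.1 kHz > fs/2 = 12.65 kHz, folds to fs − 15.1 kHz = 10.2 kHz.
111.6 kHz mod fs = 10.4 kHz.
10.4 kHz ≤ fs/2 = 12.65 kHz, appears at 10.4 kHz.
104.2 kHz mod fs = 3 kHz.
3 kHz ≤ fs/2 = 12.65 kHz, appears at 3 kHz.
Distinct values: {3 kHz, 10.2 kHz, 10.4 kHz}.

3 kHz, 10.2 kHz, 10.4 kHz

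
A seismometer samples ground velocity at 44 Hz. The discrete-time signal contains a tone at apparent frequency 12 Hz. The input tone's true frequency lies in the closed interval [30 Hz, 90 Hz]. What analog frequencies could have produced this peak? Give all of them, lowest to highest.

32 Hz, 56 Hz, 76 Hz

Frequencies that alias to 12 Hz are k·fs ± 12 Hz for integer k ≥ 0.
k=0: 12 Hz.
k=1: 32 Hz, 56 Hz.
k=2: 76 Hz, 100 Hz.
k=3: 120 Hz, 144 Hz.
Within [30 Hz, 90 Hz]: 32 Hz, 56 Hz, 76 Hz.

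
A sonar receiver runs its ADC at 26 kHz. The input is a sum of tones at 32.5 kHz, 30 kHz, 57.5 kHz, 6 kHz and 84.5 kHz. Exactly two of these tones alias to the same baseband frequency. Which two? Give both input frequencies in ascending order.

32.5 kHz, 84.5 kHz

fs/2 = 13 kHz.
32.5 kHz mod fs = 6.5 kHz.
6.5 kHz ≤ fs/2 = 13 kHz, appears at 6.5 kHz.
30 kHz mod fs = 4 kHz.
4 kHz ≤ fs/2 = 13 kHz, appears at 4 kHz.
57.5 kHz mod fs = 5.5 kHz.
5.5 kHz ≤ fs/2 = 13 kHz, appears at 5.5 kHz.
6 kHz ≤ fs/2 = 13 kHz, passes unchanged.
84.5 kHz mod fs = 6.5 kHz.
6.5 kHz ≤ fs/2 = 13 kHz, appears at 6.5 kHz.
32.5 kHz and 84.5 kHz both map to 6.5 kHz.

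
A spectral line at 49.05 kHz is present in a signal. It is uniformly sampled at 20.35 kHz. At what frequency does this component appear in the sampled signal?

49.05 kHz mod fs = 8.35 kHz.
8.35 kHz ≤ fs/2 = 10.175 kHz, appears at 8.35 kHz.

8.35 kHz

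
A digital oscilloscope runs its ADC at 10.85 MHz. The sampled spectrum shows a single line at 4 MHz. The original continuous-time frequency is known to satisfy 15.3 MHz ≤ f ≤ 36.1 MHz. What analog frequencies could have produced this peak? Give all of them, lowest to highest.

17.7 MHz, 25.7 MHz, 28.55 MHz

Frequencies that alias to 4 MHz are k·fs ± 4 MHz for integer k ≥ 0.
k=0: 4 MHz.
k=1: 6.85 MHz, 14.85 MHz.
k=2: 17.7 MHz, 25.7 MHz.
k=3: 28.55 MHz, 36.55 MHz.
k=4: 39.4 MHz, 47.4 MHz.
Within [15.3 MHz, 36.1 MHz]: 17.7 MHz, 25.7 MHz, 28.55 MHz.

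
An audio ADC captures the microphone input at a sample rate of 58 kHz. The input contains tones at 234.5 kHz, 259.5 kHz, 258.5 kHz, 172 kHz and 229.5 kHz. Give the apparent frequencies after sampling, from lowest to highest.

2 kHz, 2.5 kHz, 26.5 kHz, 27.5 kHz

fs/2 = 29 kHz.
234.5 kHz mod fs = 2.5 kHz.
2.5 kHz ≤ fs/2 = 29 kHz, appears at 2.5 kHz.
259.5 kHz mod fs = 27.5 kHz.
27.5 kHz ≤ fs/2 = 29 kHz, appears at 27.5 kHz.
258.5 kHz mod fs = 26.5 kHz.
26.5 kHz ≤ fs/2 = 29 kHz, appears at 26.5 kHz.
172 kHz mod fs = 56 kHz.
56 kHz > fs/2 = 29 kHz, folds to fs − 56 kHz = 2 kHz.
229.5 kHz mod fs = 55.5 kHz.
55.5 kHz > fs/2 = 29 kHz, folds to fs − 55.5 kHz = 2.5 kHz.
Distinct values: {2 kHz, 2.5 kHz, 26.5 kHz, 27.5 kHz}.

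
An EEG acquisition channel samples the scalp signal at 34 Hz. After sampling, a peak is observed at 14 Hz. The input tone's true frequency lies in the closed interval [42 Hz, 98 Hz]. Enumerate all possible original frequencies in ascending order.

Frequencies that alias to 14 Hz are k·fs ± 14 Hz for integer k ≥ 0.
k=0: 14 Hz.
k=1: 20 Hz, 48 Hz.
k=2: 54 Hz, 82 Hz.
k=3: 88 Hz, 116 Hz.
k=4: 122 Hz, 150 Hz.
Within [42 Hz, 98 Hz]: 48 Hz, 54 Hz, 82 Hz, 88 Hz.

48 Hz, 54 Hz, 82 Hz, 88 Hz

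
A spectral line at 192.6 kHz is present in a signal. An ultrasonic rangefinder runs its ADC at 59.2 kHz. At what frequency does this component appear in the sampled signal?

15 kHz

192.6 kHz mod fs = 15 kHz.
15 kHz ≤ fs/2 = 29.6 kHz, appears at 15 kHz.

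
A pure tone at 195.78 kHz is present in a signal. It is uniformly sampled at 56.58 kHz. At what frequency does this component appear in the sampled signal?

26.04 kHz

195.78 kHz mod fs = 26.04 kHz.
26.04 kHz ≤ fs/2 = 28.29 kHz, appears at 26.04 kHz.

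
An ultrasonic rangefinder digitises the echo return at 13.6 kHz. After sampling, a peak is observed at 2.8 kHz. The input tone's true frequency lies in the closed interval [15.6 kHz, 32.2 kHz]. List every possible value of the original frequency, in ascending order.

Frequencies that alias to 2.8 kHz are k·fs ± 2.8 kHz for integer k ≥ 0.
k=0: 2.8 kHz.
k=1: 10.8 kHz, 16.4 kHz.
k=2: 24.4 kHz, 30 kHz.
k=3: 38 kHz, 43.6 kHz.
Within [15.6 kHz, 32.2 kHz]: 16.4 kHz, 24.4 kHz, 30 kHz.

16.4 kHz, 24.4 kHz, 30 kHz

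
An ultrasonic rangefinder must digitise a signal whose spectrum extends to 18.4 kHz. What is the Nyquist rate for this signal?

Nyquist rate = 2 × 18.4 kHz = 36.8 kHz.

36.8 kHz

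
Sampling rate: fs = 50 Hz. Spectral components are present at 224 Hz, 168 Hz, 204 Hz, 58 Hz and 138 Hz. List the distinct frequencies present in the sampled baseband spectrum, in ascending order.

fs/2 = 25 Hz.
224 Hz mod fs = 24 Hz.
24 Hz ≤ fs/2 = 25 Hz, appears at 24 Hz.
168 Hz mod fs = 18 Hz.
18 Hz ≤ fs/2 = 25 Hz, appears at 18 Hz.
204 Hz mod fs = 4 Hz.
4 Hz ≤ fs/2 = 25 Hz, appears at 4 Hz.
58 Hz mod fs = 8 Hz.
8 Hz ≤ fs/2 = 25 Hz, appears at 8 Hz.
138 Hz mod fs = 38 Hz.
38 Hz > fs/2 = 25 Hz, folds to fs − 38 Hz = 12 Hz.
Distinct values: {4 Hz, 8 Hz, 12 Hz, 18 Hz, 24 Hz}.

4 Hz, 8 Hz, 12 Hz, 18 Hz, 24 Hz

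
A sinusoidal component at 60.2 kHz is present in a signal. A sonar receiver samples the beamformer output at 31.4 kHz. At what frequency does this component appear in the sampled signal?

60.2 kHz mod fs = 28.8 kHz.
28.8 kHz > fs/2 = 15.7 kHz, folds to fs − 28.8 kHz = 2.6 kHz.

2.6 kHz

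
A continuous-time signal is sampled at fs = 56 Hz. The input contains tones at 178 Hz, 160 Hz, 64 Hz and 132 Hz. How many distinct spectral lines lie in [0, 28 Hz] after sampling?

3

fs/2 = 28 Hz.
178 Hz mod fs = 10 Hz.
10 Hz ≤ fs/2 = 28 Hz, appears at 10 Hz.
160 Hz mod fs = 48 Hz.
48 Hz > fs/2 = 28 Hz, folds to fs − 48 Hz = 8 Hz.
64 Hz mod fs = 8 Hz.
8 Hz ≤ fs/2 = 28 Hz, appears at 8 Hz.
132 Hz mod fs = 20 Hz.
20 Hz ≤ fs/2 = 28 Hz, appears at 20 Hz.
Distinct values: {8 Hz, 10 Hz, 20 Hz} → 3.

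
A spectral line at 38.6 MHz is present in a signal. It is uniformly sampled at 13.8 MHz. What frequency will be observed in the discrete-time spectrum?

2.8 MHz

38.6 MHz mod fs = 11 MHz.
11 MHz > fs/2 = 6.9 MHz, folds to fs − 11 MHz = 2.8 MHz.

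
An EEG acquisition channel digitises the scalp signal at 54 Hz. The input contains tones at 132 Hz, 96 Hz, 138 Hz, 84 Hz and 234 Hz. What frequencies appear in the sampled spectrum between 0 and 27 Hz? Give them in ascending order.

fs/2 = 27 Hz.
132 Hz mod fs = 24 Hz.
24 Hz ≤ fs/2 = 27 Hz, appears at 24 Hz.
96 Hz mod fs = 42 Hz.
42 Hz > fs/2 = 27 Hz, folds to fs − 42 Hz = 12 Hz.
138 Hz mod fs = 30 Hz.
30 Hz > fs/2 = 27 Hz, folds to fs − 30 Hz = 24 Hz.
84 Hz mod fs = 30 Hz.
30 Hz > fs/2 = 27 Hz, folds to fs − 30 Hz = 24 Hz.
234 Hz mod fs = 18 Hz.
18 Hz ≤ fs/2 = 27 Hz, appears at 18 Hz.
Distinct values: {12 Hz, 18 Hz, 24 Hz}.

12 Hz, 18 Hz, 24 Hz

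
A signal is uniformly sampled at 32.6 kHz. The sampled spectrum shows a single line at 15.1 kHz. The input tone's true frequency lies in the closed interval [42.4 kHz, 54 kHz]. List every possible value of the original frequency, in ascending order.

Frequencies that alias to 15.1 kHz are k·fs ± 15.1 kHz for integer k ≥ 0.
k=0: 15.1 kHz.
k=1: 17.5 kHz, 47.7 kHz.
k=2: 50.1 kHz, 80.3 kHz.
k=3: 82.7 kHz, 112.9 kHz.
Within [42.4 kHz, 54 kHz]: 47.7 kHz, 50.1 kHz.

47.7 kHz, 50.1 kHz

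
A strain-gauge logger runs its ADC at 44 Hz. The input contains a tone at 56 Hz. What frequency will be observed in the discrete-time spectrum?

12 Hz

56 Hz mod fs = 12 Hz.
12 Hz ≤ fs/2 = 22 Hz, appears at 12 Hz.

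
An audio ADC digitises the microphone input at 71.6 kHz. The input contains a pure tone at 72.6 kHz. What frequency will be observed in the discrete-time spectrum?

72.6 kHz mod fs = 1 kHz.
1 kHz ≤ fs/2 = 35.8 kHz, appears at 1 kHz.

1 kHz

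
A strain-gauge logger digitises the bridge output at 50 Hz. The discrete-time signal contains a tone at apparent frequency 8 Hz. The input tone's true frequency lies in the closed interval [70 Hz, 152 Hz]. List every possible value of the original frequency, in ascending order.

Frequencies that alias to 8 Hz are k·fs ± 8 Hz for integer k ≥ 0.
k=0: 8 Hz.
k=1: 42 Hz, 58 Hz.
k=2: 92 Hz, 108 Hz.
k=3: 142 Hz, 158 Hz.
k=4: 192 Hz, 208 Hz.
Within [70 Hz, 152 Hz]: 92 Hz, 108 Hz, 142 Hz.

92 Hz, 108 Hz, 142 Hz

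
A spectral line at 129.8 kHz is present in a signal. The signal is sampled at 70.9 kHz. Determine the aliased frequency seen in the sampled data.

12 kHz

129.8 kHz mod fs = 58.9 kHz.
58.9 kHz > fs/2 = 35.45 kHz, folds to fs − 58.9 kHz = 12 kHz.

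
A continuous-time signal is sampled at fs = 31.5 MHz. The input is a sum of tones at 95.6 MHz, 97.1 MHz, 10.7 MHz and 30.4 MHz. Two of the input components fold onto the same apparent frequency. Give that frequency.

fs/2 = 15.75 MHz.
95.6 MHz mod fs = 1.1 MHz.
1.1 MHz ≤ fs/2 = 15.75 MHz, appears at 1.1 MHz.
97.1 MHz mod fs = 2.6 MHz.
2.6 MHz ≤ fs/2 = 15.75 MHz, appears at 2.6 MHz.
10.7 MHz ≤ fs/2 = 15.75 MHz, passes unchanged.
30.4 MHz > fs/2 = 15.75 MHz, folds to fs − 30.4 MHz = 1.1 MHz.
30.4 MHz and 95.6 MHz both map to 1.1 MHz.

1.1 MHz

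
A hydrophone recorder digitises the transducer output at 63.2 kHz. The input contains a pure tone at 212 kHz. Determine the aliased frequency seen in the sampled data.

22.4 kHz

212 kHz mod fs = 22.4 kHz.
22.4 kHz ≤ fs/2 = 31.6 kHz, appears at 22.4 kHz.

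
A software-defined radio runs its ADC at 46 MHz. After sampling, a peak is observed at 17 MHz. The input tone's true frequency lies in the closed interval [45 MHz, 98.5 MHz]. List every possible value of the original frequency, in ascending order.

Frequencies that alias to 17 MHz are k·fs ± 17 MHz for integer k ≥ 0.
k=0: 17 MHz.
k=1: 29 MHz, 63 MHz.
k=2: 75 MHz, 109 MHz.
k=3: 121 MHz, 155 MHz.
Within [45 MHz, 98.5 MHz]: 63 MHz, 75 MHz.

63 MHz, 75 MHz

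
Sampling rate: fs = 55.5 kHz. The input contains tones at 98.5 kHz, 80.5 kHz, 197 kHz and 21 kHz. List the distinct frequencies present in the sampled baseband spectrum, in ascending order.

fs/2 = 27.75 kHz.
98.5 kHz mod fs = 43 kHz.
43 kHz > fs/2 = 27.75 kHz, folds to fs − 43 kHz = 12.5 kHz.
80.5 kHz mod fs = 25 kHz.
25 kHz ≤ fs/2 = 27.75 kHz, appears at 25 kHz.
197 kHz mod fs = 30.5 kHz.
30.5 kHz > fs/2 = 27.75 kHz, folds to fs − 30.5 kHz = 25 kHz.
21 kHz ≤ fs/2 = 27.75 kHz, passes unchanged.
Distinct values: {12.5 kHz, 21 kHz, 25 kHz}.

12.5 kHz, 21 kHz, 25 kHz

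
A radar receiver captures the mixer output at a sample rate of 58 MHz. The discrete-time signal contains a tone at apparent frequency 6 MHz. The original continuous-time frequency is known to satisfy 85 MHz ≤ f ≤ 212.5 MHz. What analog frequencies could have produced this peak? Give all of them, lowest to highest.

Frequencies that alias to 6 MHz are k·fs ± 6 MHz for integer k ≥ 0.
k=0: 6 MHz.
k=1: 52 MHz, 64 MHz.
k=2: 110 MHz, 122 MHz.
k=3: 168 MHz, 180 MHz.
k=4: 226 MHz, 238 MHz.
Within [85 MHz, 212.5 MHz]: 110 MHz, 122 MHz, 168 MHz, 180 MHz.

110 MHz, 122 MHz, 168 MHz, 180 MHz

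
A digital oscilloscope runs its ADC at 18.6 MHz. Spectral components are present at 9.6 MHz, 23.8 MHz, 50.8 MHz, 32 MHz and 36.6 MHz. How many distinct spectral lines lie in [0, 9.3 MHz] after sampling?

4

fs/2 = 9.3 MHz.
9.6 MHz > fs/2 = 9.3 MHz, folds to fs − 9.6 MHz = 9 MHz.
23.8 MHz mod fs = 5.2 MHz.
5.2 MHz ≤ fs/2 = 9.3 MHz, appears at 5.2 MHz.
50.8 MHz mod fs = 13.6 MHz.
13.6 MHz > fs/2 = 9.3 MHz, folds to fs − 13.6 MHz = 5 MHz.
32 MHz mod fs = 13.4 MHz.
13.4 MHz > fs/2 = 9.3 MHz, folds to fs − 13.4 MHz = 5.2 MHz.
36.6 MHz mod fs = 18 MHz.
18 MHz > fs/2 = 9.3 MHz, folds to fs − 18 MHz = 0.6 MHz.
Distinct values: {0.6 MHz, 5 MHz, 5.2 MHz, 9 MHz} → 4.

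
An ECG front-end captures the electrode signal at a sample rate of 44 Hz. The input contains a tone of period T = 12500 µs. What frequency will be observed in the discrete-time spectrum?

T = 12500 µs → f = 1/T = 80 Hz.
80 Hz mod fs = 36 Hz.
36 Hz > fs/2 = 22 Hz, folds to fs − 36 Hz = 8 Hz.

8 Hz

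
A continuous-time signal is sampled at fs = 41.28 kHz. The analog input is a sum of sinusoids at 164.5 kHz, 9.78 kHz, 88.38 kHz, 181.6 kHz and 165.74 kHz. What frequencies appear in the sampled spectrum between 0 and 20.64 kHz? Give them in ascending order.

fs/2 = 20.64 kHz.
164.5 kHz mod fs = 40.66 kHz.
40.66 kHz > fs/2 = 20.64 kHz, folds to fs − 40.66 kHz = 0.62 kHz.
9.78 kHz ≤ fs/2 = 20.64 kHz, passes unchanged.
88.38 kHz mod fs = 5.82 kHz.
5.82 kHz ≤ fs/2 = 20.64 kHz, appears at 5.82 kHz.
181.6 kHz mod fs = 16.48 kHz.
16.48 kHz ≤ fs/2 = 20.64 kHz, appears at 16.48 kHz.
165.74 kHz mod fs = 0.62 kHz.
0.62 kHz ≤ fs/2 = 20.64 kHz, appears at 0.62 kHz.
Distinct values: {0.62 kHz, 5.82 kHz, 9.78 kHz, 16.48 kHz}.

0.62 kHz, 5.82 kHz, 9.78 kHz, 16.48 kHz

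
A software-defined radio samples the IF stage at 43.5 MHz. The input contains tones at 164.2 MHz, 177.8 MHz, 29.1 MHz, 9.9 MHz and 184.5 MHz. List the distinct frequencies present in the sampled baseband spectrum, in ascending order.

3.8 MHz, 9.8 MHz, 9.9 MHz, 10.5 MHz, 14.4 MHz

fs/2 = 21.75 MHz.
164.2 MHz mod fs = 33.7 MHz.
33.7 MHz > fs/2 = 21.75 MHz, folds to fs − 33.7 MHz = 9.8 MHz.
177.8 MHz mod fs = 3.8 MHz.
3.8 MHz ≤ fs/2 = 21.75 MHz, appears at 3.8 MHz.
29.1 MHz > fs/2 = 21.75 MHz, folds to fs − 29.1 MHz = 14.4 MHz.
9.9 MHz ≤ fs/2 = 21.75 MHz, passes unchanged.
184.5 MHz mod fs = 10.5 MHz.
10.5 MHz ≤ fs/2 = 21.75 MHz, appears at 10.5 MHz.
Distinct values: {3.8 MHz, 9.8 MHz, 9.9 MHz, 10.5 MHz, 14.4 MHz}.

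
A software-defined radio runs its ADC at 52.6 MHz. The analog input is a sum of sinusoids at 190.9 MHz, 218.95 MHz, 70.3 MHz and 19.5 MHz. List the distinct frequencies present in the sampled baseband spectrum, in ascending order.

8.55 MHz, 17.7 MHz, 19.5 MHz

fs/2 = 26.3 MHz.
190.9 MHz mod fs = 33.1 MHz.
33.1 MHz > fs/2 = 26.3 MHz, folds to fs − 33.1 MHz = 19.5 MHz.
218.95 MHz mod fs = 8.55 MHz.
8.55 MHz ≤ fs/2 = 26.3 MHz, appears at 8.55 MHz.
70.3 MHz mod fs = 17.7 MHz.
17.7 MHz ≤ fs/2 = 26.3 MHz, appears at 17.7 MHz.
19.5 MHz ≤ fs/2 = 26.3 MHz, passes unchanged.
Distinct values: {8.55 MHz, 17.7 MHz, 19.5 MHz}.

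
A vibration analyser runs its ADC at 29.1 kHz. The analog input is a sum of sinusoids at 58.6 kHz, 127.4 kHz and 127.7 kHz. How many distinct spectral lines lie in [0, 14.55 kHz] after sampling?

fs/2 = 14.55 kHz.
58.6 kHz mod fs = 0.4 kHz.
0.4 kHz ≤ fs/2 = 14.55 kHz, appears at 0.4 kHz.
127.4 kHz mod fs = 11 kHz.
11 kHz ≤ fs/2 = 14.55 kHz, appears at 11 kHz.
127.7 kHz mod fs = 11.3 kHz.
11.3 kHz ≤ fs/2 = 14.55 kHz, appears at 11.3 kHz.
Distinct values: {0.4 kHz, 11 kHz, 11.3 kHz} → 3.

3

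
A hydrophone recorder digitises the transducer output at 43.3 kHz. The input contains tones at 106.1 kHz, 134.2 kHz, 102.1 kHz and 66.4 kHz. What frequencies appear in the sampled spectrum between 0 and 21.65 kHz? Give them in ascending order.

4.3 kHz, 15.5 kHz, 19.5 kHz, 20.2 kHz

fs/2 = 21.65 kHz.
106.1 kHz mod fs = 19.5 kHz.
19.5 kHz ≤ fs/2 = 21.65 kHz, appears at 19.5 kHz.
134.2 kHz mod fs = 4.3 kHz.
4.3 kHz ≤ fs/2 = 21.65 kHz, appears at 4.3 kHz.
102.1 kHz mod fs = 15.5 kHz.
15.5 kHz ≤ fs/2 = 21.65 kHz, appears at 15.5 kHz.
66.4 kHz mod fs = 23.1 kHz.
23.1 kHz > fs/2 = 21.65 kHz, folds to fs − 23.1 kHz = 20.2 kHz.
Distinct values: {4.3 kHz, 15.5 kHz, 19.5 kHz, 20.2 kHz}.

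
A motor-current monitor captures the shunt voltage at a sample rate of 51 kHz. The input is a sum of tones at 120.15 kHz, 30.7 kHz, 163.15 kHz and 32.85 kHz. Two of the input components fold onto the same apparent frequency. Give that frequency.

fs/2 = 25.5 kHz.
120.15 kHz mod fs = 18.15 kHz.
18.15 kHz ≤ fs/2 = 25.5 kHz, appears at 18.15 kHz.
30.7 kHz > fs/2 = 25.5 kHz, folds to fs − 30.7 kHz = 20.3 kHz.
163.15 kHz mod fs = 10.15 kHz.
10.15 kHz ≤ fs/2 = 25.5 kHz, appears at 10.15 kHz.
32.85 kHz > fs/2 = 25.5 kHz, folds to fs − 32.85 kHz = 18.15 kHz.
32.85 kHz and 120.15 kHz both map to 18.15 kHz.

18.15 kHz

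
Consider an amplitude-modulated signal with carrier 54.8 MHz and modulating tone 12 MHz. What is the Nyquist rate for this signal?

AM sidebands sit at fc ± fm = 42.8 MHz and 66.8 MHz.
Highest-frequency component: 66.8 MHz.
Nyquist rate = 2 × 66.8 MHz = 133.6 MHz.

133.6 MHz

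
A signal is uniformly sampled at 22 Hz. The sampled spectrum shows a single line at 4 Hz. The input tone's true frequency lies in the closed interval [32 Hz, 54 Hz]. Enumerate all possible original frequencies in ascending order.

Frequencies that alias to 4 Hz are k·fs ± 4 Hz for integer k ≥ 0.
k=0: 4 Hz.
k=1: 18 Hz, 26 Hz.
k=2: 40 Hz, 48 Hz.
k=3: 62 Hz, 70 Hz.
Within [32 Hz, 54 Hz]: 40 Hz, 48 Hz.

40 Hz, 48 Hz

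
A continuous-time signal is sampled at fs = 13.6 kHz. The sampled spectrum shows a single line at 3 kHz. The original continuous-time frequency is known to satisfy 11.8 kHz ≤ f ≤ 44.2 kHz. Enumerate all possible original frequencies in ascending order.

16.6 kHz, 24.2 kHz, 30.2 kHz, 37.8 kHz, 43.8 kHz

Frequencies that alias to 3 kHz are k·fs ± 3 kHz for integer k ≥ 0.
k=0: 3 kHz.
k=1: 10.6 kHz, 16.6 kHz.
k=2: 24.2 kHz, 30.2 kHz.
k=3: 37.8 kHz, 43.8 kHz.
k=4: 51.4 kHz, 57.4 kHz.
Within [11.8 kHz, 44.2 kHz]: 16.6 kHz, 24.2 kHz, 30.2 kHz, 37.8 kHz, 43.8 kHz.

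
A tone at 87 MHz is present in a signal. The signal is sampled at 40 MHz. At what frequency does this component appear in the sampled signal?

7 MHz

87 MHz mod fs = 7 MHz.
7 MHz ≤ fs/2 = 20 MHz, appears at 7 MHz.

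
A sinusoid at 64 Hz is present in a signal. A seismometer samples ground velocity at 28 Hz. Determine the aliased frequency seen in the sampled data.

64 Hz mod fs = 8 Hz.
8 Hz ≤ fs/2 = 14 Hz, appears at 8 Hz.

8 Hz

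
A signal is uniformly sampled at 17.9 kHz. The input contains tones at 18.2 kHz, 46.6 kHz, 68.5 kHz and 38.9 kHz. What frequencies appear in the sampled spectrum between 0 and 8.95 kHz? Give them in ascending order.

0.3 kHz, 3.1 kHz, 7.1 kHz

fs/2 = 8.95 kHz.
18.2 kHz mod fs = 0.3 kHz.
0.3 kHz ≤ fs/2 = 8.95 kHz, appears at 0.3 kHz.
46.6 kHz mod fs = 10.8 kHz.
10.8 kHz > fs/2 = 8.95 kHz, folds to fs − 10.8 kHz = 7.1 kHz.
68.5 kHz mod fs = 14.8 kHz.
14.8 kHz > fs/2 = 8.95 kHz, folds to fs − 14.8 kHz = 3.1 kHz.
38.9 kHz mod fs = 3.1 kHz.
3.1 kHz ≤ fs/2 = 8.95 kHz, appears at 3.1 kHz.
Distinct values: {0.3 kHz, 3.1 kHz, 7.1 kHz}.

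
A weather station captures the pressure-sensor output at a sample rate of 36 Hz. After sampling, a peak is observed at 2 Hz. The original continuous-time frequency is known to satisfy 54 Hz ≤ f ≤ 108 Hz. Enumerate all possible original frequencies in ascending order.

70 Hz, 74 Hz, 106 Hz

Frequencies that alias to 2 Hz are k·fs ± 2 Hz for integer k ≥ 0.
k=0: 2 Hz.
k=1: 34 Hz, 38 Hz.
k=2: 70 Hz, 74 Hz.
k=3: 106 Hz, 110 Hz.
k=4: 142 Hz, 146 Hz.
Within [54 Hz, 108 Hz]: 70 Hz, 74 Hz, 106 Hz.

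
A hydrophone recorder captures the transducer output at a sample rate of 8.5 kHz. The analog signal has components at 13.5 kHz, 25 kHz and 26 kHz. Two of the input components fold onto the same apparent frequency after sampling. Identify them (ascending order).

fs/2 = 4.25 kHz.
13.5 kHz mod fs = 5 kHz.
5 kHz > fs/2 = 4.25 kHz, folds to fs − 5 kHz = 3.5 kHz.
25 kHz mod fs = 8 kHz.
8 kHz > fs/2 = 4.25 kHz, folds to fs − 8 kHz = 0.5 kHz.
26 kHz mod fs = 0.5 kHz.
0.5 kHz ≤ fs/2 = 4.25 kHz, appears at 0.5 kHz.
25 kHz and 26 kHz both map to 0.5 kHz.

25 kHz, 26 kHz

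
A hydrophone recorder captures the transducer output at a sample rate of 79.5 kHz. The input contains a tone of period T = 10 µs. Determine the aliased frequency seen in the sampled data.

20.5 kHz

T = 10 µs → f = 1/T = 100 kHz.
100 kHz mod fs = 20.5 kHz.
20.5 kHz ≤ fs/2 = 39.75 kHz, appears at 20.5 kHz.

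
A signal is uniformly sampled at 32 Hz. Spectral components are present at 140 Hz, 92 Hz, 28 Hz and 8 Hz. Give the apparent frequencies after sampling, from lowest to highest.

fs/2 = 16 Hz.
140 Hz mod fs = 12 Hz.
12 Hz ≤ fs/2 = 16 Hz, appears at 12 Hz.
92 Hz mod fs = 28 Hz.
28 Hz > fs/2 = 16 Hz, folds to fs − 28 Hz = 4 Hz.
28 Hz > fs/2 = 16 Hz, folds to fs − 28 Hz = 4 Hz.
8 Hz ≤ fs/2 = 16 Hz, passes unchanged.
Distinct values: {4 Hz, 8 Hz, 12 Hz}.

4 Hz, 8 Hz, 12 Hz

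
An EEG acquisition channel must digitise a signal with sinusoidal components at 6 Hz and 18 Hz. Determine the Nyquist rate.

36 Hz

Highest-frequency component: 18 Hz.
Nyquist rate = 2 × 18 Hz = 36 Hz.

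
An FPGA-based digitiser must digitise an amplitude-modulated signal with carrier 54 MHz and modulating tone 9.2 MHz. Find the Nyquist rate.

AM sidebands sit at fc ± fm = 44.8 MHz and 63.2 MHz.
Highest-frequency component: 63.2 MHz.
Nyquist rate = 2 × 63.2 MHz = 126.4 MHz.

126.4 MHz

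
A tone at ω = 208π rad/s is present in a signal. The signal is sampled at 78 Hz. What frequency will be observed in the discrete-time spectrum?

ω = 208π rad/s → f = ω/(2π) = 104 Hz.
104 Hz mod fs = 26 Hz.
26 Hz ≤ fs/2 = 39 Hz, appears at 26 Hz.

26 Hz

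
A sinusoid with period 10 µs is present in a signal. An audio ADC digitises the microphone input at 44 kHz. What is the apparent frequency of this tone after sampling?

12 kHz

T = 10 µs → f = 1/T = 100 kHz.
100 kHz mod fs = 12 kHz.
12 kHz ≤ fs/2 = 22 kHz, appears at 12 kHz.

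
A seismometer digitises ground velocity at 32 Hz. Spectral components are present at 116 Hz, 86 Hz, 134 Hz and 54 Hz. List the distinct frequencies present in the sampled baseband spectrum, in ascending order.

fs/2 = 16 Hz.
116 Hz mod fs = 20 Hz.
20 Hz > fs/2 = 16 Hz, folds to fs − 20 Hz = 12 Hz.
86 Hz mod fs = 22 Hz.
22 Hz > fs/2 = 16 Hz, folds to fs − 22 Hz = 10 Hz.
134 Hz mod fs = 6 Hz.
6 Hz ≤ fs/2 = 16 Hz, appears at 6 Hz.
54 Hz mod fs = 22 Hz.
22 Hz > fs/2 = 16 Hz, folds to fs − 22 Hz = 10 Hz.
Distinct values: {6 Hz, 10 Hz, 12 Hz}.

6 Hz, 10 Hz, 12 Hz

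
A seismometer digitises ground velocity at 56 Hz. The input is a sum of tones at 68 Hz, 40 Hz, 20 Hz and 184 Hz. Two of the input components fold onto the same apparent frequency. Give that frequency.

fs/2 = 28 Hz.
68 Hz mod fs = 12 Hz.
12 Hz ≤ fs/2 = 28 Hz, appears at 12 Hz.
40 Hz > fs/2 = 28 Hz, folds to fs − 40 Hz = 16 Hz.
20 Hz ≤ fs/2 = 28 Hz, passes unchanged.
184 Hz mod fs = 16 Hz.
16 Hz ≤ fs/2 = 28 Hz, appears at 16 Hz.
40 Hz and 184 Hz both map to 16 Hz.

16 Hz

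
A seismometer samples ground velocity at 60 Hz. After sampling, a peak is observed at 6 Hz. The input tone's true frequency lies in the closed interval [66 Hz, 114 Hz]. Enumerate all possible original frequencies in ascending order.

66 Hz, 114 Hz

Frequencies that alias to 6 Hz are k·fs ± 6 Hz for integer k ≥ 0.
k=0: 6 Hz.
k=1: 54 Hz, 66 Hz.
k=2: 114 Hz, 126 Hz.
k=3: 174 Hz, 186 Hz.
Within [66 Hz, 114 Hz]: 66 Hz, 114 Hz.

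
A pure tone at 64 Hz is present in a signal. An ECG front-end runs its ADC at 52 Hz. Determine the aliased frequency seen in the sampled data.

12 Hz

64 Hz mod fs = 12 Hz.
12 Hz ≤ fs/2 = 26 Hz, appears at 12 Hz.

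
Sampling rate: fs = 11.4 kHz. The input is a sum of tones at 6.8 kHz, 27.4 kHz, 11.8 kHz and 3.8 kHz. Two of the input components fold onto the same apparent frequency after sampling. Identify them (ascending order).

6.8 kHz, 27.4 kHz

fs/2 = 5.7 kHz.
6.8 kHz > fs/2 = 5.7 kHz, folds to fs − 6.8 kHz = 4.6 kHz.
27.4 kHz mod fs = 4.6 kHz.
4.6 kHz ≤ fs/2 = 5.7 kHz, appears at 4.6 kHz.
11.8 kHz mod fs = 0.4 kHz.
0.4 kHz ≤ fs/2 = 5.7 kHz, appears at 0.4 kHz.
3.8 kHz ≤ fs/2 = 5.7 kHz, passes unchanged.
6.8 kHz and 27.4 kHz both map to 4.6 kHz.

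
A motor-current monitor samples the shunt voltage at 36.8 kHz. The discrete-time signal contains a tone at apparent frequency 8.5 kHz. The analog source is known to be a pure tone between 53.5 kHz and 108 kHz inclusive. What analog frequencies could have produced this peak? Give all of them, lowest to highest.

65.1 kHz, 82.1 kHz, 101.9 kHz

Frequencies that alias to 8.5 kHz are k·fs ± 8.5 kHz for integer k ≥ 0.
k=0: 8.5 kHz.
k=1: 28.3 kHz, 45.3 kHz.
k=2: 65.1 kHz, 82.1 kHz.
k=3: 101.9 kHz, 118.9 kHz.
k=4: 138.7 kHz, 155.7 kHz.
Within [53.5 kHz, 108 kHz]: 65.1 kHz, 82.1 kHz, 101.9 kHz.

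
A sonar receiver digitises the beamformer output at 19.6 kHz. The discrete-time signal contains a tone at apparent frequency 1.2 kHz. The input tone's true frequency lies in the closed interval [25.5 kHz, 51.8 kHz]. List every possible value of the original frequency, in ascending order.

38 kHz, 40.4 kHz

Frequencies that alias to 1.2 kHz are k·fs ± 1.2 kHz for integer k ≥ 0.
k=0: 1.2 kHz.
k=1: 18.4 kHz, 20.8 kHz.
k=2: 38 kHz, 40.4 kHz.
k=3: 57.6 kHz, 60 kHz.
Within [25.5 kHz, 51.8 kHz]: 38 kHz, 40.4 kHz.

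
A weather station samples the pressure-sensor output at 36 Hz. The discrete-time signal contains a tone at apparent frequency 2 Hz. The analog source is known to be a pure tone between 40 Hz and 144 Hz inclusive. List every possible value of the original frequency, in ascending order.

Frequencies that alias to 2 Hz are k·fs ± 2 Hz for integer k ≥ 0.
k=0: 2 Hz.
k=1: 34 Hz, 38 Hz.
k=2: 70 Hz, 74 Hz.
k=3: 106 Hz, 110 Hz.
k=4: 142 Hz, 146 Hz.
k=5: 178 Hz, 182 Hz.
Within [40 Hz, 144 Hz]: 70 Hz, 74 Hz, 106 Hz, 110 Hz, 142 Hz.

70 Hz, 74 Hz, 106 Hz, 110 Hz, 142 Hz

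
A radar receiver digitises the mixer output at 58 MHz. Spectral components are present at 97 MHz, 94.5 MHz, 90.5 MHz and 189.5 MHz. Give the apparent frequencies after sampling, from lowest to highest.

15.5 MHz, 19 MHz, 21.5 MHz, 25.5 MHz

fs/2 = 29 MHz.
97 MHz mod fs = 39 MHz.
39 MHz > fs/2 = 29 MHz, folds to fs − 39 MHz = 19 MHz.
94.5 MHz mod fs = 36.5 MHz.
36.5 MHz > fs/2 = 29 MHz, folds to fs − 36.5 MHz = 21.5 MHz.
90.5 MHz mod fs = 32.5 MHz.
32.5 MHz > fs/2 = 29 MHz, folds to fs − 32.5 MHz = 25.5 MHz.
189.5 MHz mod fs = 15.5 MHz.
15.5 MHz ≤ fs/2 = 29 MHz, appears at 15.5 MHz.
Distinct values: {15.5 MHz, 19 MHz, 21.5 MHz, 25.5 MHz}.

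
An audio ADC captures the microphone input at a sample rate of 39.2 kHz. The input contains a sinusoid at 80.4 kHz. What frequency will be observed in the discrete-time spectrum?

80.4 kHz mod fs = 2 kHz.
2 kHz ≤ fs/2 = 19.6 kHz, appears at 2 kHz.

2 kHz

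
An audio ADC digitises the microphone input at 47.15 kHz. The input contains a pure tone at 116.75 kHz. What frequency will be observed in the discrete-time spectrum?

22.45 kHz

116.75 kHz mod fs = 22.45 kHz.
22.45 kHz ≤ fs/2 = 23.575 kHz, appears at 22.45 kHz.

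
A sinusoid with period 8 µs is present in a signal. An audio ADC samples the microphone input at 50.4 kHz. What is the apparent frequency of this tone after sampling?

T = 8 µs → f = 1/T = 125 kHz.
125 kHz mod fs = 24.2 kHz.
24.2 kHz ≤ fs/2 = 25.2 kHz, appears at 24.2 kHz.

24.2 kHz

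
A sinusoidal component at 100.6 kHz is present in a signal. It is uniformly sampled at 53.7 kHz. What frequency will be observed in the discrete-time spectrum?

6.8 kHz

100.6 kHz mod fs = 46.9 kHz.
46.9 kHz > fs/2 = 26.85 kHz, folds to fs − 46.9 kHz = 6.8 kHz.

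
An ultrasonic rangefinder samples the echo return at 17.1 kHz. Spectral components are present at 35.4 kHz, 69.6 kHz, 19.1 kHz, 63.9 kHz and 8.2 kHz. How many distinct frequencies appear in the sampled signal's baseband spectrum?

4

fs/2 = 8.55 kHz.
35.4 kHz mod fs = 1.2 kHz.
1.2 kHz ≤ fs/2 = 8.55 kHz, appears at 1.2 kHz.
69.6 kHz mod fs = 1.2 kHz.
1.2 kHz ≤ fs/2 = 8.55 kHz, appears at 1.2 kHz.
19.1 kHz mod fs = 2 kHz.
2 kHz ≤ fs/2 = 8.55 kHz, appears at 2 kHz.
63.9 kHz mod fs = 12.6 kHz.
12.6 kHz > fs/2 = 8.55 kHz, folds to fs − 12.6 kHz = 4.5 kHz.
8.2 kHz ≤ fs/2 = 8.55 kHz, passes unchanged.
Distinct values: {1.2 kHz, 2 kHz, 4.5 kHz, 8.2 kHz} → 4.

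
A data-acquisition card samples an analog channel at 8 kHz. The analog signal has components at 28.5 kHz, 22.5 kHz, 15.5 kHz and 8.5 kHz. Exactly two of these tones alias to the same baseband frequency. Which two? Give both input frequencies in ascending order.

fs/2 = 4 kHz.
28.5 kHz mod fs = 4.5 kHz.
4.5 kHz > fs/2 = 4 kHz, folds to fs − 4.5 kHz = 3.5 kHz.
22.5 kHz mod fs = 6.5 kHz.
6.5 kHz > fs/2 = 4 kHz, folds to fs − 6.5 kHz = 1.5 kHz.
15.5 kHz mod fs = 7.5 kHz.
7.5 kHz > fs/2 = 4 kHz, folds to fs − 7.5 kHz = 0.5 kHz.
8.5 kHz mod fs = 0.5 kHz.
0.5 kHz ≤ fs/2 = 4 kHz, appears at 0.5 kHz.
8.5 kHz and 15.5 kHz both map to 0.5 kHz.

8.5 kHz, 15.5 kHz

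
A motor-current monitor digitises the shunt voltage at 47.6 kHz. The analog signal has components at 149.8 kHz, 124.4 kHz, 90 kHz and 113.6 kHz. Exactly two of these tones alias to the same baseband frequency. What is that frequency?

18.4 kHz

fs/2 = 23.8 kHz.
149.8 kHz mod fs = 7 kHz.
7 kHz ≤ fs/2 = 23.8 kHz, appears at 7 kHz.
124.4 kHz mod fs = 29.2 kHz.
29.2 kHz > fs/2 = 23.8 kHz, folds to fs − 29.2 kHz = 18.4 kHz.
90 kHz mod fs = 42.4 kHz.
42.4 kHz > fs/2 = 23.8 kHz, folds to fs − 42.4 kHz = 5.2 kHz.
113.6 kHz mod fs = 18.4 kHz.
18.4 kHz ≤ fs/2 = 23.8 kHz, appears at 18.4 kHz.
113.6 kHz and 124.4 kHz both map to 18.4 kHz.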